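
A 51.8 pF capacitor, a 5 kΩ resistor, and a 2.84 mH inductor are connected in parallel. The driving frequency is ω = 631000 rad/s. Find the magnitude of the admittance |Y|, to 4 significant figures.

562.1 μS

X_L = ωL = 1792 Ω
X_C = 1/(ωC) = 30590 Ω
Parallel: admittances add. Y = 1/R + 1/(jωL) + jωC
Y = (0.0002000 − j0.0005253) S
|Y| = 0.0005621 S → |Z| = 1/|Y| = 1779 Ω, ∠Z = −∠Y = 69.16°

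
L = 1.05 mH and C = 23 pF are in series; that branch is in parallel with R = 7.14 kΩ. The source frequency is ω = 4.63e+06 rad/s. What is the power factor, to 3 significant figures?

X_L = ωL = 4860 Ω
X_C = 1/(ωC) = 9390 Ω
Branch 1: Z₁ = R = 7140 Ω
Branch 2 (series LC): Z₂ = j(X_L − X_C) = −j4530 Ω
Parallel: Z = Z₁Z₂/(Z₁+Z₂), |Z| = 3820 Ω, ∠Z = -57.6°
cos φ = cos(-57.6°) = 0.536

0.536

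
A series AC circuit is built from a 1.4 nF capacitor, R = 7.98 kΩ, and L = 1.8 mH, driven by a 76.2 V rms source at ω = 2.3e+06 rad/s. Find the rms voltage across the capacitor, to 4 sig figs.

X_L = ωL = 4140 Ω
X_C = 1/(ωC) = 310.6 Ω
Net reactance X = X_L − X_C = 3829 Ω
Z = 7980 + j3829 Ω
|Z| = √(7980² + 3829²) = 8851 Ω
I = V/|Z| = 8.609 mA
V_C = I·|Z_C| = 0.008609 × 310.6 = 2.674 V

2.674 V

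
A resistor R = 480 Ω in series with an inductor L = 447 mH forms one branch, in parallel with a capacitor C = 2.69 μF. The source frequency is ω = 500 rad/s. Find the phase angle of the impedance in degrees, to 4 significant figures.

X_L = ωL = 223.5 Ω
X_C = 1/(ωC) = 743.5 Ω
Branch 1 (R+jX_L): Z₁ = 480.0 + j223.5 Ω, |Z₁| = 529.5 Ω
Branch 2 (−jX_C): Z₂ = −j743.5 Ω
Parallel: Z = Z₁Z₂/(Z₁+Z₂), |Z| = 556.3 Ω, ∠Z = -17.74°

-17.74°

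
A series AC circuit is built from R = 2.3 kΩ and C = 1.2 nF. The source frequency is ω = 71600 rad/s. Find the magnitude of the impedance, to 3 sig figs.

11900 Ω

X_C = 1/(ωC) = 11600 Ω
Z = 2300 − j11600 Ω
|Z| = √(2300² + 11600²) = 11900 Ω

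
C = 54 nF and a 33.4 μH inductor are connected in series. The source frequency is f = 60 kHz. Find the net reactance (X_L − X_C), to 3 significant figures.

-36.5 Ω

ω = 2πf = 377000 rad/s
X_L = ωL = 12.6 Ω
X_C = 1/(ωC) = 49.1 Ω
X = 12.6 − 49.1 = -36.5 Ω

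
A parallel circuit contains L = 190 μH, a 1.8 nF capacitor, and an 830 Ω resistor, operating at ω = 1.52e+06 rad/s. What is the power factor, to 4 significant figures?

0.8563

X_L = ωL = 288.8 Ω
X_C = 1/(ωC) = 365.5 Ω
Parallel: admittances add. Y = 1/R + 1/(jωL) + jωC
Y = (0.001205 − j0.0007266) S
|Y| = 0.001407 S → |Z| = 1/|Y| = 710.8 Ω, ∠Z = −∠Y = 31.09°
cos φ = cos(31.09°) = 0.8563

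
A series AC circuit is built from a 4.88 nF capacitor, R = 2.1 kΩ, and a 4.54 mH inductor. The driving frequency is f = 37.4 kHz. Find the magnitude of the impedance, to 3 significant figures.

2110 Ω

ω = 2πf = 235000 rad/s
X_L = ωL = 1070 Ω
X_C = 1/(ωC) = 872 Ω
Net reactance X = X_L − X_C = 195 Ω
Z = 2100 + j195 Ω
|Z| = √(2100² + 195²) = 2110 Ω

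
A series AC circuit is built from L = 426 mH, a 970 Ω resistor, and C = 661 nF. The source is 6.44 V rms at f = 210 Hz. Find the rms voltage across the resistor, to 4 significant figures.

5.516 V

ω = 2πf = 1319 rad/s
X_L = ωL = 562.1 Ω
X_C = 1/(ωC) = 1147 Ω
Net reactance X = X_L − X_C = -584.5 Ω
Z = 970.0 − j584.5 Ω
|Z| = √(970.0² + 584.5²) = 1132 Ω
I = V/|Z| = 5.687 mA
V_R = I·|Z_R| = 0.005687 × 970.0 = 5.516 V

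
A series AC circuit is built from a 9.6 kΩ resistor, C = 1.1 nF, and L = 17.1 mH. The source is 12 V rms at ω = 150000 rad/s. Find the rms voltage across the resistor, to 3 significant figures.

11.3 V

X_L = ωL = 2560 Ω
X_C = 1/(ωC) = 6060 Ω
Net reactance X = X_L − X_C = -3500 Ω
Z = 9600 − j3500 Ω
|Z| = √(9600² + 3500²) = 10200 Ω
I = V/|Z| = 1.17 mA
V_R = I·|Z_R| = 0.00117 × 9600 = 11.3 V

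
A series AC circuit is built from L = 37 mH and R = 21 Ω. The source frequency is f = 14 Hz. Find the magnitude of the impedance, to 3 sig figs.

ω = 2πf = 87.96 rad/s
X_L = ωL = 3.25 Ω
Z = 21.0 + j3.25 Ω
|Z| = √(21.0² + 3.25²) = 21.3 Ω

21.3 Ω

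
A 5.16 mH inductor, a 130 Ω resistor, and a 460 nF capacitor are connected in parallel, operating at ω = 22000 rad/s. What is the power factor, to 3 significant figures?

X_L = ωL = 114 Ω
X_C = 1/(ωC) = 98.8 Ω
Parallel: admittances add. Y = 1/R + 1/(jωL) + jωC
Y = (0.00769 + j0.00131) S
|Y| = 0.00780 S → |Z| = 1/|Y| = 128 Ω, ∠Z = −∠Y = -9.67°
cos φ = cos(-9.67°) = 0.986

0.986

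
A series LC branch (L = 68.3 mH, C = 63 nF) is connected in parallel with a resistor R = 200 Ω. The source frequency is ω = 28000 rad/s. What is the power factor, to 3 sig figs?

X_L = ωL = 1910 Ω
X_C = 1/(ωC) = 567 Ω
Branch 1: Z₁ = R = 200 Ω
Branch 2 (series LC): Z₂ = j(X_L − X_C) = j1350 Ω
Parallel: Z = Z₁Z₂/(Z₁+Z₂), |Z| = 198 Ω, ∠Z = 8.45°
cos φ = cos(8.45°) = 0.989

0.989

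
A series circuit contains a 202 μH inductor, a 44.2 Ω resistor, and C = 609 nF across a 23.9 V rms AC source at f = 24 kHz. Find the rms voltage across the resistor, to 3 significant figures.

ω = 2πf = 150800 rad/s
X_L = ωL = 30.5 Ω
X_C = 1/(ωC) = 10.9 Ω
Net reactance X = X_L − X_C = 19.6 Ω
Z = 44.2 + j19.6 Ω
|Z| = √(44.2² + 19.6²) = 48.3 Ω
I = V/|Z| = 494 mA
V_R = I·|Z_R| = 0.494 × 44.2 = 21.9 V

21.9 V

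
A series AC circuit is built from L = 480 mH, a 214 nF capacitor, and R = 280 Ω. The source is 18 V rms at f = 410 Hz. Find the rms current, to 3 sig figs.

28.0 mA

ω = 2πf = 2576 rad/s
X_L = ωL = 1240 Ω
X_C = 1/(ωC) = 1810 Ω
Net reactance X = X_L − X_C = -577 Ω
Z = 280 − j577 Ω
|Z| = √(280² + 577²) = 642 Ω
I = V/|Z| = 18/642 = 28.0 mA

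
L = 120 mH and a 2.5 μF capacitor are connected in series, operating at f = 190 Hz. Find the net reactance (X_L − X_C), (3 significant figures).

-192 Ω

ω = 2πf = 1194 rad/s
X_L = ωL = 143 Ω
X_C = 1/(ωC) = 335 Ω
X = 143 − 335 = -192 Ω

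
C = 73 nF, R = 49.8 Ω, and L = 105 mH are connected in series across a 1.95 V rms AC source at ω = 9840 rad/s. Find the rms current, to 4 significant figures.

5.381 mA

X_L = ωL = 1033 Ω
X_C = 1/(ωC) = 1392 Ω
Net reactance X = X_L − X_C = -358.9 Ω
Z = 49.80 − j358.9 Ω
|Z| = √(49.80² + 358.9²) = 362.4 Ω
I = V/|Z| = 1.95/362.4 = 5.381 mA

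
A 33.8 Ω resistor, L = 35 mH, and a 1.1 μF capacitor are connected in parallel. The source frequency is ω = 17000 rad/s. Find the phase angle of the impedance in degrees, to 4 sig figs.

X_L = ωL = 595.0 Ω
X_C = 1/(ωC) = 53.48 Ω
Parallel: admittances add. Y = 1/R + 1/(jωL) + jωC
Y = (0.02959 + j0.01702) S
|Y| = 0.03413 S → |Z| = 1/|Y| = 29.30 Ω, ∠Z = −∠Y = -29.91°

-29.91°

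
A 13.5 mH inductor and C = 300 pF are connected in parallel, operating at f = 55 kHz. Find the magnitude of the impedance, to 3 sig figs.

9040 Ω

ω = 2πf = 345600 rad/s
X_L = ωL = 4670 Ω
X_C = 1/(ωC) = 9650 Ω
Parallel: admittances add. Y = 1/(jωL) + jωC
Y = (0 − j0.000111) S
|Y| = 0.000111 S → |Z| = 1/|Y| = 9040 Ω, ∠Z = −∠Y = 90.0°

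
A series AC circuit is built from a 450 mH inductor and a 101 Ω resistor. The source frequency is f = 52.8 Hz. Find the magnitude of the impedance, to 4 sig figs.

ω = 2πf = 331.8 rad/s
X_L = ωL = 149.3 Ω
Z = 101.0 + j149.3 Ω
|Z| = √(101.0² + 149.3²) = 180.2 Ω

180.2 Ω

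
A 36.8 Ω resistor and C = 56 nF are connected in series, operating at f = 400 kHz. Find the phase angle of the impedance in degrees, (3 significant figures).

-10.9°

ω = 2πf = 2.513e+06 rad/s
X_C = 1/(ωC) = 7.11 Ω
Z = 36.8 − j7.11 Ω
|Z| = √(36.8² + 7.11²) = 37.5 Ω
∠Z = arctan(-7.11/36.8) = -10.9°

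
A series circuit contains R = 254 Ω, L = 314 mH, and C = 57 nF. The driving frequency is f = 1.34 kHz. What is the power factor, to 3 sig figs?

ω = 2πf = 8419 rad/s
X_L = ωL = 2640 Ω
X_C = 1/(ωC) = 2080 Ω
Net reactance X = X_L − X_C = 560 Ω
Z = 254 + j560 Ω
|Z| = √(254² + 560²) = 615 Ω
∠Z = arctan(560/254) = 65.6°
cos φ = cos(65.6°) = 0.413

0.413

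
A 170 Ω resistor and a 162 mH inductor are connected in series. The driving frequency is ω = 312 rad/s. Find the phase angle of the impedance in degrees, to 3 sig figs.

16.6°

X_L = ωL = 50.5 Ω
Z = 170 + j50.5 Ω
|Z| = √(170² + 50.5²) = 177 Ω
∠Z = arctan(50.5/170) = 16.6°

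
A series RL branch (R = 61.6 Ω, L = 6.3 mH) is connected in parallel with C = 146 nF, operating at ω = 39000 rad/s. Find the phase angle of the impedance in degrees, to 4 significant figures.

-62.76°

X_L = ωL = 245.7 Ω
X_C = 1/(ωC) = 175.6 Ω
Branch 1 (R+jX_L): Z₁ = 61.60 + j245.7 Ω, |Z₁| = 253.3 Ω
Branch 2 (−jX_C): Z₂ = −j175.6 Ω
Parallel: Z = Z₁Z₂/(Z₁+Z₂), |Z| = 476.8 Ω, ∠Z = -62.76°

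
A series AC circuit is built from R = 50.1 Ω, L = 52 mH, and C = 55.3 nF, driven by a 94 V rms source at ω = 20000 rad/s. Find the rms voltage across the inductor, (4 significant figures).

X_L = ωL = 1040 Ω
X_C = 1/(ωC) = 904.2 Ω
Net reactance X = X_L − X_C = 135.8 Ω
Z = 50.10 + j135.8 Ω
|Z| = √(50.10² + 135.8²) = 144.8 Ω
I = V/|Z| = 649.2 mA
V_L = I·|Z_L| = 0.6492 × 1040 = 675.2 V

675.2 V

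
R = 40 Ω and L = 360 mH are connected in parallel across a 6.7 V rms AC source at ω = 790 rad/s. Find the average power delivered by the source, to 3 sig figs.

X_L = ωL = 284 Ω
Parallel: admittances add. Y = 1/R + 1/(jωL)
Y = (0.0250 − j0.00352) S
|Y| = 0.0252 S → |Z| = 1/|Y| = 39.6 Ω, ∠Z = −∠Y = 8.01°
I = V/|Z| = 169 mA
P = VI cos φ = 6.7 × 0.169 × cos(8.01°) = 1.12 W

1.12 W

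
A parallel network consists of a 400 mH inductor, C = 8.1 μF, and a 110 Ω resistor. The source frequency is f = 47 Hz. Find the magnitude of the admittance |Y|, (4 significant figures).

10.93 mS

ω = 2πf = 295.3 rad/s
X_L = ωL = 118.1 Ω
X_C = 1/(ωC) = 418.1 Ω
Parallel: admittances add. Y = 1/R + 1/(jωL) + jωC
Y = (0.009091 − j0.006074) S
|Y| = 0.01093 S → |Z| = 1/|Y| = 91.46 Ω, ∠Z = −∠Y = 33.75°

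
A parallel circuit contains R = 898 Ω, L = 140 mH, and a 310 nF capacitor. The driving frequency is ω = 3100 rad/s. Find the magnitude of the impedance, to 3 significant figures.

X_L = ωL = 434 Ω
X_C = 1/(ωC) = 1040 Ω
Parallel: admittances add. Y = 1/R + 1/(jωL) + jωC
Y = (0.00111 − j0.00134) S
|Y| = 0.00174 S → |Z| = 1/|Y| = 573 Ω, ∠Z = −∠Y = 50.3°

573 Ω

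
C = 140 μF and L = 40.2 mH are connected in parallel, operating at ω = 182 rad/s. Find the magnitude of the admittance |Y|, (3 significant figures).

111 mS

X_L = ωL = 7.32 Ω
X_C = 1/(ωC) = 39.2 Ω
Parallel: admittances add. Y = 1/(jωL) + jωC
Y = (0 − j0.111) S
|Y| = 0.111 S → |Z| = 1/|Y| = 8.99 Ω, ∠Z = −∠Y = 90.0°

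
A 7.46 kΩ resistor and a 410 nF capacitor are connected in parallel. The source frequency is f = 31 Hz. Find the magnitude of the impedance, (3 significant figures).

ω = 2πf = 194.8 rad/s
X_C = 1/(ωC) = 12500 Ω
Parallel: admittances add. Y = 1/R + jωC
Y = (0.000134 + j7.99e-05) S
|Y| = 0.000156 S → |Z| = 1/|Y| = 6410 Ω, ∠Z = −∠Y = -30.8°

6410 Ω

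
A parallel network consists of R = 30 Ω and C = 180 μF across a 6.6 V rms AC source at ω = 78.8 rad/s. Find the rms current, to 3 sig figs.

X_C = 1/(ωC) = 70.5 Ω
Parallel: admittances add. Y = 1/R + jωC
Y = (0.0333 + j0.0142) S
|Y| = 0.0362 S → |Z| = 1/|Y| = 27.6 Ω, ∠Z = −∠Y = -23.1°
I = V/|Z| = 6.6/27.6 = 239 mA

239 mA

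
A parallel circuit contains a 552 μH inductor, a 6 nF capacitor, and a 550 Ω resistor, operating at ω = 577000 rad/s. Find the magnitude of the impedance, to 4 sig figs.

541.6 Ω

X_L = ωL = 318.5 Ω
X_C = 1/(ωC) = 288.9 Ω
Parallel: admittances add. Y = 1/R + 1/(jωL) + jωC
Y = (0.001818 + j0.0003223) S
|Y| = 0.001847 S → |Z| = 1/|Y| = 541.6 Ω, ∠Z = −∠Y = -10.05°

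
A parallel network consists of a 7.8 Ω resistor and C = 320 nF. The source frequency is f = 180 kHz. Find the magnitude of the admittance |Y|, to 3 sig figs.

ω = 2πf = 1.131e+06 rad/s
X_C = 1/(ωC) = 2.76 Ω
Parallel: admittances add. Y = 1/R + jωC
Y = (0.128 + j0.362) S
|Y| = 0.384 S → |Z| = 1/|Y| = 2.60 Ω, ∠Z = −∠Y = -70.5°

384 mS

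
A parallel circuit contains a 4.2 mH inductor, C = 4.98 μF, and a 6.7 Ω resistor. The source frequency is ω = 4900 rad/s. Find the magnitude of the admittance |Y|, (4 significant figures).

151.2 mS

X_L = ωL = 20.58 Ω
X_C = 1/(ωC) = 40.98 Ω
Parallel: admittances add. Y = 1/R + 1/(jωL) + jωC
Y = (0.1493 − j0.02419) S
|Y| = 0.1512 S → |Z| = 1/|Y| = 6.614 Ω, ∠Z = −∠Y = 9.206°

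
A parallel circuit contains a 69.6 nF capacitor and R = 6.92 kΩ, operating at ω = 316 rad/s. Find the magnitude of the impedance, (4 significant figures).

6841 Ω

X_C = 1/(ωC) = 45470 Ω
Parallel: admittances add. Y = 1/R + jωC
Y = (0.0001445 + j2.199e-05) S
|Y| = 0.0001462 S → |Z| = 1/|Y| = 6841 Ω, ∠Z = −∠Y = -8.654°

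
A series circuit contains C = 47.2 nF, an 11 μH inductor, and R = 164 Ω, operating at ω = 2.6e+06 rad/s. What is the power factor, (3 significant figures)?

0.992

X_L = ωL = 28.6 Ω
X_C = 1/(ωC) = 8.15 Ω
Net reactance X = X_L − X_C = 20.5 Ω
Z = 164 + j20.5 Ω
|Z| = √(164² + 20.5²) = 165 Ω
∠Z = arctan(20.5/164) = 7.11°
cos φ = cos(7.11°) = 0.992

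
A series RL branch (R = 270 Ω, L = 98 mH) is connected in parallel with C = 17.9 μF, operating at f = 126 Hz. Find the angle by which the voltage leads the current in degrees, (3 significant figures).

ω = 2πf = 791.7 rad/s
X_L = ωL = 77.6 Ω
X_C = 1/(ωC) = 70.6 Ω
Branch 1 (R+jX_L): Z₁ = 270 + j77.6 Ω, |Z₁| = 281 Ω
Branch 2 (−jX_C): Z₂ = −j70.6 Ω
Parallel: Z = Z₁Z₂/(Z₁+Z₂), |Z| = 73.4 Ω, ∠Z = -75.5°

-75.5°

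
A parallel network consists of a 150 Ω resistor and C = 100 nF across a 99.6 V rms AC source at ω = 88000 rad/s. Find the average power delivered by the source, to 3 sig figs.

66.1 W

X_C = 1/(ωC) = 114 Ω
Parallel: admittances add. Y = 1/R + jωC
Y = (0.00667 + j0.00880) S
|Y| = 0.0110 S → |Z| = 1/|Y| = 90.6 Ω, ∠Z = −∠Y = -52.9°
I = V/|Z| = 1.10 A
P = VI cos φ = 99.6 × 1.10 × cos(-52.9°) = 66.1 W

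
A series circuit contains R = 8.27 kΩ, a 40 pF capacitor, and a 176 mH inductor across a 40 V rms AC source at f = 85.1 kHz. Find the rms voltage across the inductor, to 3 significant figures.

ω = 2πf = 534700 rad/s
X_L = ωL = 94100 Ω
X_C = 1/(ωC) = 46800 Ω
Net reactance X = X_L − X_C = 47400 Ω
Z = 8270 + j47400 Ω
|Z| = √(8270² + 47400²) = 48100 Ω
I = V/|Z| = 832 μA
V_L = I·|Z_L| = 0.000832 × 94100 = 78.3 V

78.3 V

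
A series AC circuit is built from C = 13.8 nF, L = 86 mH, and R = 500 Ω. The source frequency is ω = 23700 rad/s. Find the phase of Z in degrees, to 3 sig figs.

X_L = ωL = 2040 Ω
X_C = 1/(ωC) = 3060 Ω
Net reactance X = X_L − X_C = -1020 Ω
Z = 500 − j1020 Ω
|Z| = √(500² + 1020²) = 1140 Ω
∠Z = arctan(-1020/500) = -63.9°

-63.9°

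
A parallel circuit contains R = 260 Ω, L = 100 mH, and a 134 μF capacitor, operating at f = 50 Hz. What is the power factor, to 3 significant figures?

ω = 2πf = 314.2 rad/s
X_L = ωL = 31.4 Ω
X_C = 1/(ωC) = 23.8 Ω
Parallel: admittances add. Y = 1/R + 1/(jωL) + jωC
Y = (0.00385 + j0.0103) S
|Y| = 0.0110 S → |Z| = 1/|Y| = 91.2 Ω, ∠Z = −∠Y = -69.5°
cos φ = cos(-69.5°) = 0.351

0.351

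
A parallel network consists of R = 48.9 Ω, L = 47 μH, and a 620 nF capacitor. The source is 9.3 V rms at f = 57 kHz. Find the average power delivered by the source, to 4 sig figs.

1.769 W

ω = 2πf = 358100 rad/s
X_L = ωL = 16.83 Ω
X_C = 1/(ωC) = 4.504 Ω
Parallel: admittances add. Y = 1/R + 1/(jωL) + jωC
Y = (0.02045 + j0.1626) S
|Y| = 0.1639 S → |Z| = 1/|Y| = 6.101 Ω, ∠Z = −∠Y = -82.83°
I = V/|Z| = 1.524 A
P = VI cos φ = 9.3 × 1.524 × cos(-82.83°) = 1.769 W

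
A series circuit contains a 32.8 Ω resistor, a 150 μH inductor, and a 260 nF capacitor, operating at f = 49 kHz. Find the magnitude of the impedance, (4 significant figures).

47.02 Ω

ω = 2πf = 307900 rad/s
X_L = ωL = 46.18 Ω
X_C = 1/(ωC) = 12.49 Ω
Net reactance X = X_L − X_C = 33.69 Ω
Z = 32.80 + j33.69 Ω
|Z| = √(32.80² + 33.69²) = 47.02 Ω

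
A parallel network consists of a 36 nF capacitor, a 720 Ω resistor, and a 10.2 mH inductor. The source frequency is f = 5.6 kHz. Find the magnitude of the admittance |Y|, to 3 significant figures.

ω = 2πf = 35190 rad/s
X_L = ωL = 359 Ω
X_C = 1/(ωC) = 789 Ω
Parallel: admittances add. Y = 1/R + 1/(jωL) + jωC
Y = (0.00139 − j0.00152) S
|Y| = 0.00206 S → |Z| = 1/|Y| = 486 Ω, ∠Z = −∠Y = 47.6°

2.06 mS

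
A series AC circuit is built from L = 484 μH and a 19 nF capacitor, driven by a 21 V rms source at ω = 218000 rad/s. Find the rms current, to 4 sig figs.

154.5 mA

X_L = ωL = 105.5 Ω
X_C = 1/(ωC) = 241.4 Ω
Net reactance X = X_L − X_C = -135.9 Ω
Z = − j135.9 Ω
|Z| = √(0² + 135.9²) = 135.9 Ω
I = V/|Z| = 21/135.9 = 154.5 mA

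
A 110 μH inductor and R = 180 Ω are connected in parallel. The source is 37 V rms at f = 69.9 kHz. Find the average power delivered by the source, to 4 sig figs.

7.606 W

ω = 2πf = 439200 rad/s
X_L = ωL = 48.31 Ω
Parallel: admittances add. Y = 1/R + 1/(jωL)
Y = (0.005556 − j0.02070) S
|Y| = 0.02143 S → |Z| = 1/|Y| = 46.66 Ω, ∠Z = −∠Y = 74.98°
I = V/|Z| = 793.0 mA
P = VI cos φ = 37 × 0.7930 × cos(74.98°) = 7.606 W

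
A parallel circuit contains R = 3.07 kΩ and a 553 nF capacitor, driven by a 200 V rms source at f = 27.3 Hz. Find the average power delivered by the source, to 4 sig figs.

13.03 W

ω = 2πf = 171.5 rad/s
X_C = 1/(ωC) = 10540 Ω
Parallel: admittances add. Y = 1/R + jωC
Y = (0.0003257 + j9.486e-05) S
|Y| = 0.0003393 S → |Z| = 1/|Y| = 2948 Ω, ∠Z = −∠Y = -16.24°
I = V/|Z| = 67.85 mA
P = VI cos φ = 200 × 0.06785 × cos(-16.24°) = 13.03 W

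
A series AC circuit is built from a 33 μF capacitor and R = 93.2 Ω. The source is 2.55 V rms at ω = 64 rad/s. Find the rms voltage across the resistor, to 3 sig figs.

0.492 V

X_C = 1/(ωC) = 473 Ω
Z = 93.2 − j473 Ω
|Z| = √(93.2² + 473²) = 483 Ω
I = V/|Z| = 5.28 mA
V_R = I·|Z_R| = 0.00528 × 93.2 = 0.492 V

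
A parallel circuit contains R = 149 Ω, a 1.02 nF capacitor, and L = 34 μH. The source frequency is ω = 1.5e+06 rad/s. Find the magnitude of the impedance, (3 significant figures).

51.9 Ω

X_L = ωL = 51.0 Ω
X_C = 1/(ωC) = 654 Ω
Parallel: admittances add. Y = 1/R + 1/(jωL) + jωC
Y = (0.00671 − j0.0181) S
|Y| = 0.0193 S → |Z| = 1/|Y| = 51.9 Ω, ∠Z = −∠Y = 69.6°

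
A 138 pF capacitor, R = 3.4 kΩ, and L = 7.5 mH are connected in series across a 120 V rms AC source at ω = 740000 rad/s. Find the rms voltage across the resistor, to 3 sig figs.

X_L = ωL = 5550 Ω
X_C = 1/(ωC) = 9790 Ω
Net reactance X = X_L − X_C = -4240 Ω
Z = 3400 − j4240 Ω
|Z| = √(3400² + 4240²) = 5440 Ω
I = V/|Z| = 22.1 mA
V_R = I·|Z_R| = 0.0221 × 3400 = 75.0 V

75.0 V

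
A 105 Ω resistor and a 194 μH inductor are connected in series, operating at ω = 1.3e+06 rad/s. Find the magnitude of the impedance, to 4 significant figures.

X_L = ωL = 252.2 Ω
Z = 105.0 + j252.2 Ω
|Z| = √(105.0² + 252.2²) = 273.2 Ω

273.2 Ω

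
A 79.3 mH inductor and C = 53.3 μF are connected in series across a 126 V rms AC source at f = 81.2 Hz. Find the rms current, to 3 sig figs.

34.2 A

ω = 2πf = 510.2 rad/s
X_L = ωL = 40.5 Ω
X_C = 1/(ωC) = 36.8 Ω
Net reactance X = X_L − X_C = 3.68 Ω
Z = j3.68 Ω
|Z| = √(0² + 3.68²) = 3.68 Ω
I = V/|Z| = 126/3.68 = 34.2 A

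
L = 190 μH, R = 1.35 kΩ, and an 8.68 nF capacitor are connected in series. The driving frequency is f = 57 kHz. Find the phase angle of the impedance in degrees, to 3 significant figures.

ω = 2πf = 358100 rad/s
X_L = ωL = 68.0 Ω
X_C = 1/(ωC) = 322 Ω
Net reactance X = X_L − X_C = -254 Ω
Z = 1350 − j254 Ω
|Z| = √(1350² + 254²) = 1370 Ω
∠Z = arctan(-254/1350) = -10.6°

-10.6°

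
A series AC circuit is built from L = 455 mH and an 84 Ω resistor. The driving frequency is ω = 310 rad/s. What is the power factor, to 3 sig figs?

X_L = ωL = 141 Ω
Z = 84.0 + j141 Ω
|Z| = √(84.0² + 141²) = 164 Ω
∠Z = arctan(141/84.0) = 59.2°
cos φ = cos(59.2°) = 0.512

0.512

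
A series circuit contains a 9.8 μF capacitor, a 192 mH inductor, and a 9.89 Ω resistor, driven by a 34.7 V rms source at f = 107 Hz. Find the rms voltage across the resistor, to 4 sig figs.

13.86 V

ω = 2πf = 672.3 rad/s
X_L = ωL = 129.1 Ω
X_C = 1/(ωC) = 151.8 Ω
Net reactance X = X_L − X_C = -22.70 Ω
Z = 9.890 − j22.70 Ω
|Z| = √(9.890² + 22.70²) = 24.76 Ω
I = V/|Z| = 1.402 A
V_R = I·|Z_R| = 1.402 × 9.890 = 13.86 V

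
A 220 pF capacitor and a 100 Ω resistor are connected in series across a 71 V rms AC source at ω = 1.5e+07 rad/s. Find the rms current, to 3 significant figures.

X_C = 1/(ωC) = 303 Ω
Z = 100 − j303 Ω
|Z| = √(100² + 303²) = 319 Ω
I = V/|Z| = 71/319 = 222 mA

222 mA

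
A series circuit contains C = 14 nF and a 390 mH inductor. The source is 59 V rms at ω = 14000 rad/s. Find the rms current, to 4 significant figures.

X_L = ωL = 5460 Ω
X_C = 1/(ωC) = 5102 Ω
Net reactance X = X_L − X_C = 358.0 Ω
Z = j358.0 Ω
|Z| = √(0² + 358.0²) = 358.0 Ω
I = V/|Z| = 59/358.0 = 164.8 mA

164.8 mA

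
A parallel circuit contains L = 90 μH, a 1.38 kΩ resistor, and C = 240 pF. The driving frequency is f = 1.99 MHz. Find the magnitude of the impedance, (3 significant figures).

ω = 2πf = 1.25e+07 rad/s
X_L = ωL = 1130 Ω
X_C = 1/(ωC) = 333 Ω
Parallel: admittances add. Y = 1/R + 1/(jωL) + jωC
Y = (0.000725 + j0.00211) S
|Y| = 0.00223 S → |Z| = 1/|Y| = 448 Ω, ∠Z = −∠Y = -71.1°

448 Ω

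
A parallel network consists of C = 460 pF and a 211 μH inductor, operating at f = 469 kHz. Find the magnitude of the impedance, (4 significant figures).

3956 Ω

ω = 2πf = 2.947e+06 rad/s
X_L = ωL = 621.8 Ω
X_C = 1/(ωC) = 737.7 Ω
Parallel: admittances add. Y = 1/(jωL) + jωC
Y = (0 − j0.0002528) S
|Y| = 0.0002528 S → |Z| = 1/|Y| = 3956 Ω, ∠Z = −∠Y = 90.00°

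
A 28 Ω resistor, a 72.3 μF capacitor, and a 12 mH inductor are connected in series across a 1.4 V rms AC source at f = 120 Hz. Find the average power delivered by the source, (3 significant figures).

63.0 mW

ω = 2πf = 754.0 rad/s
X_L = ωL = 9.05 Ω
X_C = 1/(ωC) = 18.3 Ω
Net reactance X = X_L − X_C = -9.30 Ω
Z = 28.0 − j9.30 Ω
|Z| = √(28.0² + 9.30²) = 29.5 Ω
∠Z = arctan(-9.30/28.0) = -18.4°
I = V/|Z| = 47.5 mA
P = VI cos φ = 1.4 × 0.0475 × cos(-18.4°) = 63.0 mW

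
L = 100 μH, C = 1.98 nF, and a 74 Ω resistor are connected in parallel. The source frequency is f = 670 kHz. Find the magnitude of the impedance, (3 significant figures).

67.7 Ω

ω = 2πf = 4.21e+06 rad/s
X_L = ωL = 421 Ω
X_C = 1/(ωC) = 120 Ω
Parallel: admittances add. Y = 1/R + 1/(jωL) + jωC
Y = (0.0135 + j0.00596) S
|Y| = 0.0148 S → |Z| = 1/|Y| = 67.7 Ω, ∠Z = −∠Y = -23.8°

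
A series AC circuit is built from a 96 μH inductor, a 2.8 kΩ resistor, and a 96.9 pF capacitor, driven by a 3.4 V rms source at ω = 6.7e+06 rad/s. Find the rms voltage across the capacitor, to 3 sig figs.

1.78 V

X_L = ωL = 643 Ω
X_C = 1/(ωC) = 1540 Ω
Net reactance X = X_L − X_C = -897 Ω
Z = 2800 − j897 Ω
|Z| = √(2800² + 897²) = 2940 Ω
I = V/|Z| = 1.16 mA
V_C = I·|Z_C| = 0.00116 × 1540 = 1.78 V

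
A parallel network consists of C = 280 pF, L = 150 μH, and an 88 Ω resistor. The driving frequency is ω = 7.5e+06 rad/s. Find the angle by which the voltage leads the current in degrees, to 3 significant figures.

X_L = ωL = 1120 Ω
X_C = 1/(ωC) = 476 Ω
Parallel: admittances add. Y = 1/R + 1/(jωL) + jωC
Y = (0.0114 + j0.00121) S
|Y| = 0.0114 S → |Z| = 1/|Y| = 87.5 Ω, ∠Z = −∠Y = -6.08°

-6.08°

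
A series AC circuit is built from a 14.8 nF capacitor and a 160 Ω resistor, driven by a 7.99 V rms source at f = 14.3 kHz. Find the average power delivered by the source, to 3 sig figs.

17.3 mW

ω = 2πf = 89850 rad/s
X_C = 1/(ωC) = 752 Ω
Z = 160 − j752 Ω
|Z| = √(160² + 752²) = 769 Ω
∠Z = arctan(-752/160) = -78.0°
I = V/|Z| = 10.4 mA
P = VI cos φ = 7.99 × 0.0104 × cos(-78.0°) = 17.3 mW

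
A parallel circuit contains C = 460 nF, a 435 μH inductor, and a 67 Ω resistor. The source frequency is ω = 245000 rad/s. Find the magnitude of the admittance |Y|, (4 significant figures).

104.4 mS

X_L = ωL = 106.6 Ω
X_C = 1/(ωC) = 8.873 Ω
Parallel: admittances add. Y = 1/R + 1/(jωL) + jωC
Y = (0.01493 + j0.1033) S
|Y| = 0.1044 S → |Z| = 1/|Y| = 9.580 Ω, ∠Z = −∠Y = -81.78°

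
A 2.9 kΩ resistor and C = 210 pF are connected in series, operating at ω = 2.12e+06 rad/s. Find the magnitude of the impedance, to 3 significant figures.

X_C = 1/(ωC) = 2250 Ω
Z = 2900 − j2250 Ω
|Z| = √(2900² + 2250²) = 3670 Ω

3670 Ω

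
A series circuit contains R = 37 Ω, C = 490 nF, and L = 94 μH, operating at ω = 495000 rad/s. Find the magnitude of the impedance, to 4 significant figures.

56.28 Ω

X_L = ωL = 46.53 Ω
X_C = 1/(ωC) = 4.123 Ω
Net reactance X = X_L − X_C = 42.41 Ω
Z = 37.00 + j42.41 Ω
|Z| = √(37.00² + 42.41²) = 56.28 Ω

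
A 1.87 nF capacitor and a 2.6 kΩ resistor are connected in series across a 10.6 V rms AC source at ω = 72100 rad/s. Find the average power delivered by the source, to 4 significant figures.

4.729 mW

X_C = 1/(ωC) = 7417 Ω
Z = 2600 − j7417 Ω
|Z| = √(2600² + 7417²) = 7859 Ω
∠Z = arctan(-7417/2600) = -70.68°
I = V/|Z| = 1.349 mA
P = VI cos φ = 10.6 × 0.001349 × cos(-70.68°) = 4.729 mW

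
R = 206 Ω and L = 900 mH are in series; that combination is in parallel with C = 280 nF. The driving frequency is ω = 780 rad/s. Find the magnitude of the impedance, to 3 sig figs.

863 Ω

X_L = ωL = 702 Ω
X_C = 1/(ωC) = 4580 Ω
Branch 1 (R+jX_L): Z₁ = 206 + j702 Ω, |Z₁| = 732 Ω
Branch 2 (−jX_C): Z₂ = −j4580 Ω
Parallel: Z = Z₁Z₂/(Z₁+Z₂), |Z| = 863 Ω, ∠Z = 70.6°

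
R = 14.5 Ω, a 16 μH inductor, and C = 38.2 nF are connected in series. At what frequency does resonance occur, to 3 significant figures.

ω₀ = 1/√(LC) = 1/√(1.6e-05 × 3.82e-08) = 1.279e+06 rad/s
f₀ = ω₀/(2π) = 204 kHz

204 kHz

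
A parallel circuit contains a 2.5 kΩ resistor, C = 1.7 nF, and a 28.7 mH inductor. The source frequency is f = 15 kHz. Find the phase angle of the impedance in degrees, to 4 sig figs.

27.64°

ω = 2πf = 94250 rad/s
X_L = ωL = 2705 Ω
X_C = 1/(ωC) = 6241 Ω
Parallel: admittances add. Y = 1/R + 1/(jωL) + jωC
Y = (0.0004000 − j0.0002095) S
|Y| = 0.0004515 S → |Z| = 1/|Y| = 2215 Ω, ∠Z = −∠Y = 27.64°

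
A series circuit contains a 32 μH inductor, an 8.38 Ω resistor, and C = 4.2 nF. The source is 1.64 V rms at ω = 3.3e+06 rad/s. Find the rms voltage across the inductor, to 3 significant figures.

5.02 V

X_L = ωL = 106 Ω
X_C = 1/(ωC) = 72.2 Ω
Net reactance X = X_L − X_C = 33.4 Ω
Z = 8.38 + j33.4 Ω
|Z| = √(8.38² + 33.4²) = 34.5 Ω
I = V/|Z| = 47.6 mA
V_L = I·|Z_L| = 0.0476 × 106 = 5.02 V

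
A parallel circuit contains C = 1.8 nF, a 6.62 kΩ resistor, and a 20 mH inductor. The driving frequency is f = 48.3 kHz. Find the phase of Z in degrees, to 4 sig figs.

-68.40°

ω = 2πf = 303500 rad/s
X_L = ωL = 6070 Ω
X_C = 1/(ωC) = 1831 Ω
Parallel: admittances add. Y = 1/R + 1/(jωL) + jωC
Y = (0.0001511 + j0.0003815) S
|Y| = 0.0004103 S → |Z| = 1/|Y| = 2437 Ω, ∠Z = −∠Y = -68.40°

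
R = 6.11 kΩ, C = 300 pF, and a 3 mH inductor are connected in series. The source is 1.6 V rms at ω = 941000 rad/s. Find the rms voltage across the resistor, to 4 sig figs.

X_L = ωL = 2823 Ω
X_C = 1/(ωC) = 3542 Ω
Net reactance X = X_L − X_C = -719.3 Ω
Z = 6110 − j719.3 Ω
|Z| = √(6110² + 719.3²) = 6152 Ω
I = V/|Z| = 260.1 μA
V_R = I·|Z_R| = 0.0002601 × 6110 = 1.589 V

1.589 V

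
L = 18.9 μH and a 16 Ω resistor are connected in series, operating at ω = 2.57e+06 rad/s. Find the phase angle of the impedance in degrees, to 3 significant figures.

71.8°

X_L = ωL = 48.6 Ω
Z = 16.0 + j48.6 Ω
|Z| = √(16.0² + 48.6²) = 51.1 Ω
∠Z = arctan(48.6/16.0) = 71.8°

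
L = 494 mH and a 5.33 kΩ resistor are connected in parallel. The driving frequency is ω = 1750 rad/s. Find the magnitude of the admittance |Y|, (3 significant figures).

X_L = ωL = 864 Ω
Parallel: admittances add. Y = 1/R + 1/(jωL)
Y = (0.000188 − j0.00116) S
|Y| = 0.00117 S → |Z| = 1/|Y| = 853 Ω, ∠Z = −∠Y = 80.8°

1.17 mS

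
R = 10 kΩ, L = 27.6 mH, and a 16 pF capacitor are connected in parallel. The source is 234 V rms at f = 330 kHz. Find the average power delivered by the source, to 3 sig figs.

5.48 W

ω = 2πf = 2.073e+06 rad/s
X_L = ωL = 57200 Ω
X_C = 1/(ωC) = 30100 Ω
Parallel: admittances add. Y = 1/R + 1/(jωL) + jωC
Y = (0.000100 + j1.57e-05) S
|Y| = 0.000101 S → |Z| = 1/|Y| = 9880 Ω, ∠Z = −∠Y = -8.92°
I = V/|Z| = 23.7 mA
P = VI cos φ = 234 × 0.0237 × cos(-8.92°) = 5.48 W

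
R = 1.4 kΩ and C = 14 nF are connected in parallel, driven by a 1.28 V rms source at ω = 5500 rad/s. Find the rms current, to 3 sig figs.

920 μA

X_C = 1/(ωC) = 13000 Ω
Parallel: admittances add. Y = 1/R + jωC
Y = (0.000714 + j7.7e-05) S
|Y| = 0.000718 S → |Z| = 1/|Y| = 1390 Ω, ∠Z = −∠Y = -6.15°
I = V/|Z| = 1.28/1390 = 920 μA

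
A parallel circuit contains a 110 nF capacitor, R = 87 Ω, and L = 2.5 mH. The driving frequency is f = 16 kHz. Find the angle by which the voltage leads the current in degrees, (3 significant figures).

ω = 2πf = 100500 rad/s
X_L = ωL = 251 Ω
X_C = 1/(ωC) = 90.4 Ω
Parallel: admittances add. Y = 1/R + 1/(jωL) + jωC
Y = (0.0115 + j0.00708) S
|Y| = 0.0135 S → |Z| = 1/|Y| = 74.1 Ω, ∠Z = −∠Y = -31.6°

-31.6°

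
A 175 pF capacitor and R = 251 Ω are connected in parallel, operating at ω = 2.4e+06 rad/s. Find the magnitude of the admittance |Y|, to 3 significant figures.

X_C = 1/(ωC) = 2380 Ω
Parallel: admittances add. Y = 1/R + jωC
Y = (0.00398 + j0.000420) S
|Y| = 0.00401 S → |Z| = 1/|Y| = 250 Ω, ∠Z = −∠Y = -6.02°

4.01 mS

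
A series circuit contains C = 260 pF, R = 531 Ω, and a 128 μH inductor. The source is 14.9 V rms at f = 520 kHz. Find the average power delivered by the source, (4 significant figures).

ω = 2πf = 3.267e+06 rad/s
X_L = ωL = 418.2 Ω
X_C = 1/(ωC) = 1177 Ω
Net reactance X = X_L − X_C = -759.0 Ω
Z = 531.0 − j759.0 Ω
|Z| = √(531.0² + 759.0²) = 926.3 Ω
∠Z = arctan(-759.0/531.0) = -55.02°
I = V/|Z| = 16.09 mA
P = VI cos φ = 14.9 × 0.01609 × cos(-55.02°) = 137.4 mW

137.4 mW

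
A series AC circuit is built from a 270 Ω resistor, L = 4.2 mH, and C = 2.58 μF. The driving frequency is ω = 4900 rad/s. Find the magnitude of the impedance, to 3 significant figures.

276 Ω

X_L = ωL = 20.6 Ω
X_C = 1/(ωC) = 79.1 Ω
Net reactance X = X_L − X_C = -58.5 Ω
Z = 270 − j58.5 Ω
|Z| = √(270² + 58.5²) = 276 Ω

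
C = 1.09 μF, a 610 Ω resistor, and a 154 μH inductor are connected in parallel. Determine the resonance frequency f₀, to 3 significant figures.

ω₀ = 1/√(LC) = 1/√(0.000154 × 1.09e-06) = 77180 rad/s
f₀ = ω₀/(2π) = 12.3 kHz

12.3 kHz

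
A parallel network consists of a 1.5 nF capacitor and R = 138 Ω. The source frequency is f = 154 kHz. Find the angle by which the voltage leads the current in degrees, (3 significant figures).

-11.3°

ω = 2πf = 967600 rad/s
X_C = 1/(ωC) = 689 Ω
Parallel: admittances add. Y = 1/R + jωC
Y = (0.00725 + j0.00145) S
|Y| = 0.00739 S → |Z| = 1/|Y| = 135 Ω, ∠Z = −∠Y = -11.3°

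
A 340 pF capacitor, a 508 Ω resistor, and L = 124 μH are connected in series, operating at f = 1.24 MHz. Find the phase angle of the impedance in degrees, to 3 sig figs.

49.2°

ω = 2πf = 7.791e+06 rad/s
X_L = ωL = 966 Ω
X_C = 1/(ωC) = 378 Ω
Net reactance X = X_L − X_C = 589 Ω
Z = 508 + j589 Ω
|Z| = √(508² + 589²) = 778 Ω
∠Z = arctan(589/508) = 49.2°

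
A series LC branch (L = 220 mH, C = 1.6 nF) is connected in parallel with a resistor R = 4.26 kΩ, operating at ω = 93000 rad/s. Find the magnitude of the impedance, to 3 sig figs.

4070 Ω

X_L = ωL = 20500 Ω
X_C = 1/(ωC) = 6720 Ω
Branch 1: Z₁ = R = 4260 Ω
Branch 2 (series LC): Z₂ = j(X_L − X_C) = j13700 Ω
Parallel: Z = Z₁Z₂/(Z₁+Z₂), |Z| = 4070 Ω, ∠Z = 17.2°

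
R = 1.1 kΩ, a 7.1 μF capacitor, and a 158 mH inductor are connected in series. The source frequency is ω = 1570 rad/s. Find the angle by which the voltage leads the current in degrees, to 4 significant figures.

X_L = ωL = 248.1 Ω
X_C = 1/(ωC) = 89.71 Ω
Net reactance X = X_L − X_C = 158.3 Ω
Z = 1100 + j158.3 Ω
|Z| = √(1100² + 158.3²) = 1111 Ω
∠Z = arctan(158.3/1100) = 8.192°

8.192°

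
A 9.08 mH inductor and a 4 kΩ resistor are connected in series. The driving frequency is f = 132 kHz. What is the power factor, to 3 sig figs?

ω = 2πf = 829400 rad/s
X_L = ωL = 7530 Ω
Z = 4000 + j7530 Ω
|Z| = √(4000² + 7530²) = 8530 Ω
∠Z = arctan(7530/4000) = 62.0°
cos φ = cos(62.0°) = 0.469

0.469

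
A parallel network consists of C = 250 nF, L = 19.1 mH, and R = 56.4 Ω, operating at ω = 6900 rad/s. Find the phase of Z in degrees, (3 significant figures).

X_L = ωL = 132 Ω
X_C = 1/(ωC) = 580 Ω
Parallel: admittances add. Y = 1/R + 1/(jωL) + jωC
Y = (0.0177 − j0.00586) S
|Y| = 0.0187 S → |Z| = 1/|Y| = 53.5 Ω, ∠Z = −∠Y = 18.3°

18.3°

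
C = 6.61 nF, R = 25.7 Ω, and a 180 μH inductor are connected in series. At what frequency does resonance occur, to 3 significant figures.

146 kHz

ω₀ = 1/√(LC) = 1/√(0.00018 × 6.61e-09) = 916800 rad/s
f₀ = ω₀/(2π) = 146 kHz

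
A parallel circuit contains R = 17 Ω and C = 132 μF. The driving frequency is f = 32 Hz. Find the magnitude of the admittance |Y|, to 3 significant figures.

64.5 mS

ω = 2πf = 201.1 rad/s
X_C = 1/(ωC) = 37.7 Ω
Parallel: admittances add. Y = 1/R + jωC
Y = (0.0588 + j0.0265) S
|Y| = 0.0645 S → |Z| = 1/|Y| = 15.5 Ω, ∠Z = −∠Y = -24.3°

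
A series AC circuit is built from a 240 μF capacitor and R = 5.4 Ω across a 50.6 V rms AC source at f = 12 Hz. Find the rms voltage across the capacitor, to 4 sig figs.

ω = 2πf = 75.40 rad/s
X_C = 1/(ωC) = 55.26 Ω
Z = 5.400 − j55.26 Ω
|Z| = √(5.400² + 55.26²) = 55.53 Ω
I = V/|Z| = 911.3 mA
V_C = I·|Z_C| = 0.9113 × 55.26 = 50.36 V

50.36 V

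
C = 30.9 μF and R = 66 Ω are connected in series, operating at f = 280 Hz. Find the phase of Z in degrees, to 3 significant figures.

-15.6°

ω = 2πf = 1759 rad/s
X_C = 1/(ωC) = 18.4 Ω
Z = 66.0 − j18.4 Ω
|Z| = √(66.0² + 18.4²) = 68.5 Ω
∠Z = arctan(-18.4/66.0) = -15.6°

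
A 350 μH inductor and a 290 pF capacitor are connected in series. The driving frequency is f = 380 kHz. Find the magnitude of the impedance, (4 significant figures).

ω = 2πf = 2.388e+06 rad/s
X_L = ωL = 835.7 Ω
X_C = 1/(ωC) = 1444 Ω
Net reactance X = X_L − X_C = -608.6 Ω
Z = − j608.6 Ω
|Z| = √(0² + 608.6²) = 608.6 Ω

608.6 Ω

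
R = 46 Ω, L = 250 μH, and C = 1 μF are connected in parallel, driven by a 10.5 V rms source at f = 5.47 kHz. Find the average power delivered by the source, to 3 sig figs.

2.40 W

ω = 2πf = 34370 rad/s
X_L = ωL = 8.59 Ω
X_C = 1/(ωC) = 29.1 Ω
Parallel: admittances add. Y = 1/R + 1/(jωL) + jωC
Y = (0.0217 − j0.0820) S
|Y| = 0.0848 S → |Z| = 1/|Y| = 11.8 Ω, ∠Z = −∠Y = 75.2°
I = V/|Z| = 891 mA
P = VI cos φ = 10.5 × 0.891 × cos(75.2°) = 2.40 W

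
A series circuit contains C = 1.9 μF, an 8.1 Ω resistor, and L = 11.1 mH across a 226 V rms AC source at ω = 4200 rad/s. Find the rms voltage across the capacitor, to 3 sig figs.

358 V

X_L = ωL = 46.6 Ω
X_C = 1/(ωC) = 125 Ω
Net reactance X = X_L − X_C = -78.7 Ω
Z = 8.10 − j78.7 Ω
|Z| = √(8.10² + 78.7²) = 79.1 Ω
I = V/|Z| = 2.86 A
V_C = I·|Z_C| = 2.86 × 125 = 358 V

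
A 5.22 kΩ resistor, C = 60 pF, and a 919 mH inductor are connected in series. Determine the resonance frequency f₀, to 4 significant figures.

ω₀ = 1/√(LC) = 1/√(0.919 × 6e-11) = 134700 rad/s
f₀ = ω₀/(2π) = 21.43 kHz

21.43 kHz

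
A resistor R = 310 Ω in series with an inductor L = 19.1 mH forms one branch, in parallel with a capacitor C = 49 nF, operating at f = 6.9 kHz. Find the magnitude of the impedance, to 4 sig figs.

879.8 Ω

ω = 2πf = 43350 rad/s
X_L = ωL = 828.1 Ω
X_C = 1/(ωC) = 470.7 Ω
Branch 1 (R+jX_L): Z₁ = 310.0 + j828.1 Ω, |Z₁| = 884.2 Ω
Branch 2 (−jX_C): Z₂ = −j470.7 Ω
Parallel: Z = Z₁Z₂/(Z₁+Z₂), |Z| = 879.8 Ω, ∠Z = -69.58°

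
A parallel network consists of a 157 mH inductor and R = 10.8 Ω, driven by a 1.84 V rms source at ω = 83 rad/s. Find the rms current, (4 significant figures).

X_L = ωL = 13.03 Ω
Parallel: admittances add. Y = 1/R + 1/(jωL)
Y = (0.09259 − j0.07674) S
|Y| = 0.1203 S → |Z| = 1/|Y| = 8.315 Ω, ∠Z = −∠Y = 39.65°
I = V/|Z| = 1.84/8.315 = 221.3 mA

221.3 mA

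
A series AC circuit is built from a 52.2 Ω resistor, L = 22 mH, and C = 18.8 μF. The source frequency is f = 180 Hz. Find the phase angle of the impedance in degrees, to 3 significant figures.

-23.0°

ω = 2πf = 1131 rad/s
X_L = ωL = 24.9 Ω
X_C = 1/(ωC) = 47.0 Ω
Net reactance X = X_L − X_C = -22.2 Ω
Z = 52.2 − j22.2 Ω
|Z| = √(52.2² + 22.2²) = 56.7 Ω
∠Z = arctan(-22.2/52.2) = -23.0°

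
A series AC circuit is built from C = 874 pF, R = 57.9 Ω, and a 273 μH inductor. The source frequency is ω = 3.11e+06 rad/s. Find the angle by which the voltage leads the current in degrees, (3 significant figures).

X_L = ωL = 849 Ω
X_C = 1/(ωC) = 368 Ω
Net reactance X = X_L − X_C = 481 Ω
Z = 57.9 + j481 Ω
|Z| = √(57.9² + 481²) = 485 Ω
∠Z = arctan(481/57.9) = 83.1°

83.1°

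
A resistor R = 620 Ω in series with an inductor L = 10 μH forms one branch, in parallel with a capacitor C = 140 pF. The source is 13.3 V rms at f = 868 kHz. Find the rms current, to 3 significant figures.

ω = 2πf = 5.454e+06 rad/s
X_L = ωL = 54.5 Ω
X_C = 1/(ωC) = 1310 Ω
Branch 1 (R+jX_L): Z₁ = 620 + j54.5 Ω, |Z₁| = 622 Ω
Branch 2 (−jX_C): Z₂ = −j1310 Ω
Parallel: Z = Z₁Z₂/(Z₁+Z₂), |Z| = 582 Ω, ∠Z = -21.3°
I = V/|Z| = 13.3/582 = 22.8 mA

22.8 mA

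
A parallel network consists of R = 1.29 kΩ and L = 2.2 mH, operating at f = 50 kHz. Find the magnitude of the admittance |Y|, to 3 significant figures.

ω = 2πf = 314200 rad/s
X_L = ωL = 691 Ω
Parallel: admittances add. Y = 1/R + 1/(jωL)
Y = (0.000775 − j0.00145) S
|Y| = 0.00164 S → |Z| = 1/|Y| = 609 Ω, ∠Z = −∠Y = 61.8°

1.64 mS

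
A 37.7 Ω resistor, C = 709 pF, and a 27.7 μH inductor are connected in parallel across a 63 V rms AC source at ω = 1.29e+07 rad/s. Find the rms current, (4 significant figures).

X_L = ωL = 357.3 Ω
X_C = 1/(ωC) = 109.3 Ω
Parallel: admittances add. Y = 1/R + 1/(jωL) + jωC
Y = (0.02653 + j0.006348) S
|Y| = 0.02727 S → |Z| = 1/|Y| = 36.66 Ω, ∠Z = −∠Y = -13.46°
I = V/|Z| = 63/36.66 = 1.718 A

1.718 A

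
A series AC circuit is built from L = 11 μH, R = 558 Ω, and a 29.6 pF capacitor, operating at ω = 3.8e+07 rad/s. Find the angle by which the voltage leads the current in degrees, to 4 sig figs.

-40.17°

X_L = ωL = 418.0 Ω
X_C = 1/(ωC) = 889.0 Ω
Net reactance X = X_L − X_C = -471.0 Ω
Z = 558.0 − j471.0 Ω
|Z| = √(558.0² + 471.0²) = 730.2 Ω
∠Z = arctan(-471.0/558.0) = -40.17°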